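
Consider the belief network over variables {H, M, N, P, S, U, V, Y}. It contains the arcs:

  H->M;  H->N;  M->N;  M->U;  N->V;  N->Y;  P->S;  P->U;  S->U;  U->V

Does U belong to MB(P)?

Yes

U is a child of P.
So U ∈ MB(P).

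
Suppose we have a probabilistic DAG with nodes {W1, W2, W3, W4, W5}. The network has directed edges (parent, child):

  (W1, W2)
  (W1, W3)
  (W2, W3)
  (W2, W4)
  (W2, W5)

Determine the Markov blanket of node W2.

W2 has parent W1.
W2's children: W3, W4, W5.
Other parents of W2's children:
  W3: W1
  W4: —
  W5: —
Taking the union gives {W1, W3, W4, W5}.

{W1, W3, W4, W5}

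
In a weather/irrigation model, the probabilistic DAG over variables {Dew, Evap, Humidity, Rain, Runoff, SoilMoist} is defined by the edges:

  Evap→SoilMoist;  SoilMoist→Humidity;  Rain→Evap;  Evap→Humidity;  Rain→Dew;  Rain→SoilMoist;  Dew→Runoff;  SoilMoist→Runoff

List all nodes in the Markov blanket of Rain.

{Dew, Evap, SoilMoist}

Children of Rain: Dew, Evap, SoilMoist.
Parents of Rain: none.
Other parents of Rain's children:
  Evap: no additional parents.
  Dew has no other parent.
  SoilMoist's other parent is Evap.
Union: {} ∪ {Dew, Evap, SoilMoist} ∪ {Evap} = {Dew, Evap, SoilMoist}.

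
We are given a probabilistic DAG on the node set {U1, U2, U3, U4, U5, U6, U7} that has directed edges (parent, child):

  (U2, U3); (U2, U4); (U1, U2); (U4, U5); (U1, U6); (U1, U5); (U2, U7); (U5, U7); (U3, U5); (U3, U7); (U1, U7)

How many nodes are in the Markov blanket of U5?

Parents of U5: U1, U3, U4.
U5 has child U7.
For each child, the remaining parents (spouses of U5):
  U7's other parents are U1, U2, U3.
MB(U5) = {U1, U2, U3, U4, U7}, which has 5 nodes.

5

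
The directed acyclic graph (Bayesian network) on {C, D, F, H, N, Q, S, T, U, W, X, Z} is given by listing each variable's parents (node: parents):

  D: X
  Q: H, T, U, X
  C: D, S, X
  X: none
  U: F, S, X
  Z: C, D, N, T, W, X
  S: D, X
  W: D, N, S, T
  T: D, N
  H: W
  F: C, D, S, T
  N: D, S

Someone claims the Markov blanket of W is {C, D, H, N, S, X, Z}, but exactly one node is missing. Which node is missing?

Pa(W) = {D, N, S, T}.
W has children H, Z.
Co-parents of W (other parents of its children):
  Z's other parents are C, D, N, T, X.
  H has no other parent.
MB(W) = {C, D, H, N, S, T, X, Z}.
Comparing with the claimed set, T is missing.

T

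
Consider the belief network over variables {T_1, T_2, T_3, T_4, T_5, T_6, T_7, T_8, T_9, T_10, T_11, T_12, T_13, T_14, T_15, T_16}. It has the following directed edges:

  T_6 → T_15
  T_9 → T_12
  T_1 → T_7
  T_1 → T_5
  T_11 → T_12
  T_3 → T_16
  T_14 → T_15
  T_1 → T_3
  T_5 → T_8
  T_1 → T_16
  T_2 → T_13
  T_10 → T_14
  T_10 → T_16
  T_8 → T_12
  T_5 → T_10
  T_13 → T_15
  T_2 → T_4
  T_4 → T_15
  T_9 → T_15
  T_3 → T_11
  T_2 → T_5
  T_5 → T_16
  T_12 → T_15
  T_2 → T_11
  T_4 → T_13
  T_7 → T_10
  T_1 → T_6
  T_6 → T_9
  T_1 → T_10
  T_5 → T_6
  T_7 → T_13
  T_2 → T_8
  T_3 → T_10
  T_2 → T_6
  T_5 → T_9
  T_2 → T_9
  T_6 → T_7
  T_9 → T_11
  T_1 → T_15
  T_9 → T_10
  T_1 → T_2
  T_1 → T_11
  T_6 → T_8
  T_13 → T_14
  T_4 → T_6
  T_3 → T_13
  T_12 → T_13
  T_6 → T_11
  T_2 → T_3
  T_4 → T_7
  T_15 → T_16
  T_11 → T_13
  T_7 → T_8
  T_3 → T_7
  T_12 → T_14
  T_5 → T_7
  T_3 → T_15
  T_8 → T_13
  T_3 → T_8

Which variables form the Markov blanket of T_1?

T_1's parents: none.
Children of T_1: T_2, T_3, T_5, T_6, T_7, T_10, T_11, T_15, T_16.
Other parents of T_1's children:
  T_2: —
  T_3: T_2
  T_5: T_2
  T_6: T_2, T_4, T_5
  T_7: T_3, T_4, T_5, T_6
  T_10: T_3, T_5, T_7, T_9
  T_11: T_2, T_3, T_6, T_9
  T_15: T_3, T_4, T_6, T_9, T_12, T_13, T_14
  T_16: T_3, T_5, T_10, T_15
MB(T_1) = {T_2, T_3, T_4, T_5, T_6, T_7, T_9, T_10, T_11, T_12, T_13, T_14, T_15, T_16}.

{T_2, T_3, T_4, T_5, T_6, T_7, T_9, T_10, T_11, T_12, T_13, T_14, T_15, T_16}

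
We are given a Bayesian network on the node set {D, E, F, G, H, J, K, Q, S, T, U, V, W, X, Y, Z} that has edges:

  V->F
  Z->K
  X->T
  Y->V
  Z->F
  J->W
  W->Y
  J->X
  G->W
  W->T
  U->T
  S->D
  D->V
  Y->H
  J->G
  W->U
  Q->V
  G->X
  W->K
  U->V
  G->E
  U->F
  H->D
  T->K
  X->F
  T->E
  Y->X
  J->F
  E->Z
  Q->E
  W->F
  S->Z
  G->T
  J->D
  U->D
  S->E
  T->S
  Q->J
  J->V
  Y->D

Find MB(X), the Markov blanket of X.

By definition, MB(X) is built from X's parents, X's children, and the co-parents of X.
X's parents: G, J, Y.
Children of X: F, T.
Other parents of X's children:
  T's other parents are G, U, W.
  F also has parents J, U, V, W, Z.
Taking the union gives {F, G, J, T, U, V, W, Y, Z}.

{F, G, J, T, U, V, W, Y, Z}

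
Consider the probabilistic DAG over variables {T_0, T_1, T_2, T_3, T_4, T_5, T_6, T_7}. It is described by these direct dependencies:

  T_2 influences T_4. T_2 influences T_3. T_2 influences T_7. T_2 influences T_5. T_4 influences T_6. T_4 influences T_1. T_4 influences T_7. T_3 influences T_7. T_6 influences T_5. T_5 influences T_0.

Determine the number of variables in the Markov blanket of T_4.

5

The Markov blanket of a node is its parents, its children, and the other parents of its children.
T_4's children: T_1, T_6, T_7.
T_4's parents: T_2.
Co-parents of T_4 (other parents of its children):
  T_6 has no other parent.
  T_1 has no other parent.
  T_7 also has parents T_2, T_3.
MB(T_4) = {T_1, T_2, T_3, T_6, T_7}, which has 5 nodes.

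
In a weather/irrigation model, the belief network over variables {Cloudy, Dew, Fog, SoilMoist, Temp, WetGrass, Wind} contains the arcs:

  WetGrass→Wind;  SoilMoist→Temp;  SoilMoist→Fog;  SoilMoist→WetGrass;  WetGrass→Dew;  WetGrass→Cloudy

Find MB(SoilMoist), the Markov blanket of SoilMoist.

By definition, MB(SoilMoist) is built from SoilMoist's parents, SoilMoist's children, and the co-parents of SoilMoist.
Pa(SoilMoist) = {}.
SoilMoist has children Fog, Temp, WetGrass.
Parents of each child, excluding SoilMoist:
  WetGrass has no other parent.
  Fog has no other parent.
  Temp: no additional parents.
Taking the union gives {Fog, Temp, WetGrass}.

{Fog, Temp, WetGrass}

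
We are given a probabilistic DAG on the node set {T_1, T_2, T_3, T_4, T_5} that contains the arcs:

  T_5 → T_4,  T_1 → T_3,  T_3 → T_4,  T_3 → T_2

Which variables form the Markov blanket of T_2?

{T_3}

The Markov blanket of a node is its parents, its children, and the other parents of its children.
Pa(T_2) = {T_3}.
T_2 has no children.
T_2 has no children, so there are no co-parents.
MB(T_2) = {T_3}.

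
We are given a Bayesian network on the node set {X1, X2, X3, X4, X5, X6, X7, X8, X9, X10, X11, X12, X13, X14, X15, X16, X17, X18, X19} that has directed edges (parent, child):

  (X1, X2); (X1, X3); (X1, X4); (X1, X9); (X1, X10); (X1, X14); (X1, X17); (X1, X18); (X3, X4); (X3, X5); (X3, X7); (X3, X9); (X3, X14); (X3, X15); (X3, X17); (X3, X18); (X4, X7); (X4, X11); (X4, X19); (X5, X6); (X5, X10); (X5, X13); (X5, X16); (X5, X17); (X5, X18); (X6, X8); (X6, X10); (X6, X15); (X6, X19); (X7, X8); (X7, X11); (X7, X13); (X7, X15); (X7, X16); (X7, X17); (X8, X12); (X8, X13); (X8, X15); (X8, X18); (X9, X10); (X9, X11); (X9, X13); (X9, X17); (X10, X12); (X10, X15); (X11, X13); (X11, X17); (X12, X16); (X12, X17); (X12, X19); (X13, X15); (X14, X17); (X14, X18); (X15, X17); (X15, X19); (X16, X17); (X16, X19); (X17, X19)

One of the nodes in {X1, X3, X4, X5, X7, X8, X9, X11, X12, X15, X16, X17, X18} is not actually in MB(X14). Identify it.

X4

The Markov blanket of a node is its parents, its children, and the other parents of its children.
X14's children: X17, X18.
X14 has parents X1, X3.
Co-parents of X14 (other parents of its children):
  X17 also has parents X1, X3, X5, X7, X9, X11, X12, X15, X16.
  X18's other parents are X1, X3, X5, X8.
MB(X14) = {X1, X3, X5, X7, X8, X9, X11, X12, X15, X16, X17, X18}.
X4 is neither a parent, child, nor co-parent of X14, so it does not belong.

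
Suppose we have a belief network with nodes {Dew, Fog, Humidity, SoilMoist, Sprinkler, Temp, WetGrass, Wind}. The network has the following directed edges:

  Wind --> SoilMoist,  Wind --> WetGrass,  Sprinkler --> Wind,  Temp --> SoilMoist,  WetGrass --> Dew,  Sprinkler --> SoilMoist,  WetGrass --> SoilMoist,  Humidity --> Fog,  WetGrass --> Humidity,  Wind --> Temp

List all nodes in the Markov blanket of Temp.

{SoilMoist, Sprinkler, WetGrass, Wind}

Children of Temp: SoilMoist.
Pa(Temp) = {Wind}.
For each child, the remaining parents (spouses of Temp):
  SoilMoist also has parents Sprinkler, WetGrass, Wind.
Taking the union gives {SoilMoist, Sprinkler, WetGrass, Wind}.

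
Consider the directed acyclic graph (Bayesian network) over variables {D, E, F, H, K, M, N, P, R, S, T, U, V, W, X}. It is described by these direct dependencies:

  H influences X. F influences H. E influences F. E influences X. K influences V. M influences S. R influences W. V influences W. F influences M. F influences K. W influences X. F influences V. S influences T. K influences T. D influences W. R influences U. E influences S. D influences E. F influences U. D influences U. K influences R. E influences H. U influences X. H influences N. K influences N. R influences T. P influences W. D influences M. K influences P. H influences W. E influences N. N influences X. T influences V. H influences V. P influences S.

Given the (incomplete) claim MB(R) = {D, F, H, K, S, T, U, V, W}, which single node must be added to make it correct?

P

By definition, MB(R) is built from R's parents, R's children, and the co-parents of R.
R's parents: K.
R has children T, U, W.
Co-parents of R (other parents of its children):
  T: K, S
  U: D, F
  W: D, H, P, V
MB(R) = {D, F, H, K, P, S, T, U, V, W}.
Comparing with the claimed set, P is missing.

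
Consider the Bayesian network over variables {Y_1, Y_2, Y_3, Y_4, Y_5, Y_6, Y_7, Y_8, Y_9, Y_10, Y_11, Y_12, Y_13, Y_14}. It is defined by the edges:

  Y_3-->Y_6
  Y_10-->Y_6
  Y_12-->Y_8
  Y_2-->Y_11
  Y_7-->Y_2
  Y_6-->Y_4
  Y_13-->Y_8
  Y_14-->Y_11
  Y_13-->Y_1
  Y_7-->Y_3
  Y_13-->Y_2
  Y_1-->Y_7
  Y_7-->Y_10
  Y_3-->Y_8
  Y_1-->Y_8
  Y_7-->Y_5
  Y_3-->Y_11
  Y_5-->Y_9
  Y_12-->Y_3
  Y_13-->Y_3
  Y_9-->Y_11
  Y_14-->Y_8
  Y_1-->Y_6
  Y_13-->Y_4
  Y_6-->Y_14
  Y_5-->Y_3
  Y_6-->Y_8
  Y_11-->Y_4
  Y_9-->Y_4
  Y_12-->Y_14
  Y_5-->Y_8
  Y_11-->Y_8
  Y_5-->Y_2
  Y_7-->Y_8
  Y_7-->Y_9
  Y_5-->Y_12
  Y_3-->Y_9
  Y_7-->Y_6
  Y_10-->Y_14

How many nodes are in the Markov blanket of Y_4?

4

Children of Y_4: none.
Y_4 has parents Y_6, Y_9, Y_11, Y_13.
With no children, Y_4 has no spouses; the co-parent set is empty.
MB(Y_4) = {Y_6, Y_9, Y_11, Y_13}, which has 4 nodes.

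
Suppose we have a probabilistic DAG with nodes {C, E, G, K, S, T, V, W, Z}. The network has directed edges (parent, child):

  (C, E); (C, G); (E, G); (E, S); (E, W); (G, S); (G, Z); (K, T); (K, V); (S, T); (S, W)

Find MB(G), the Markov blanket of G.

{C, E, S, Z}

Recall MB(v) = parents ∪ children ∪ spouses, where spouses are the other parents of v's children.
G has children S, Z.
G's parents: C, E.
Co-parents of G (other parents of its children):
  S also has parent E.
  Z: no additional parents.
Taking the union gives {C, E, S, Z}.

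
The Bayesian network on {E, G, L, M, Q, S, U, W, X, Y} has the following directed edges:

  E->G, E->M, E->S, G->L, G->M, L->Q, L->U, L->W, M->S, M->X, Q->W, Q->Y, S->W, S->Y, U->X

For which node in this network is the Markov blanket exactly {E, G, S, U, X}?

The target node must have every member of {E, G, S, U, X} as a parent, child, or co-parent, and no others.
Parents of M: E, G; children: S, X; co-parents: E, U.
These exactly cover the given set, so the node is M.

M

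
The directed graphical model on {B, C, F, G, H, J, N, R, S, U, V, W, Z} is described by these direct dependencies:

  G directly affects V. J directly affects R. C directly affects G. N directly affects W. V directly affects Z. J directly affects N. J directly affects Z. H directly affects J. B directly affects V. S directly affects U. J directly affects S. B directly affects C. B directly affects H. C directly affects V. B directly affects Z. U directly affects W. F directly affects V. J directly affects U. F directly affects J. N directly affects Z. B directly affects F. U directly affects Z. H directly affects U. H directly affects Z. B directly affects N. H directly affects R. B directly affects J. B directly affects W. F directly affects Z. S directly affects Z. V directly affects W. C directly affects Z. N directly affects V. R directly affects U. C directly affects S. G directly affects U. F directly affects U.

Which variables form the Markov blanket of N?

{B, C, F, G, H, J, S, U, V, W, Z}

A node's Markov blanket = Pa ∪ Ch ∪ (parents of Ch other than the node itself).
N's children: V, W, Z.
Pa(N) = {B, J}.
Co-parents of N (other parents of its children):
  parents(V) \ {N} = {B, C, F, G}.
  W's other parents are B, U, V.
  Z's other parents are B, C, F, H, J, S, U, V.
Taking the union gives {B, C, F, G, H, J, S, U, V, W, Z}.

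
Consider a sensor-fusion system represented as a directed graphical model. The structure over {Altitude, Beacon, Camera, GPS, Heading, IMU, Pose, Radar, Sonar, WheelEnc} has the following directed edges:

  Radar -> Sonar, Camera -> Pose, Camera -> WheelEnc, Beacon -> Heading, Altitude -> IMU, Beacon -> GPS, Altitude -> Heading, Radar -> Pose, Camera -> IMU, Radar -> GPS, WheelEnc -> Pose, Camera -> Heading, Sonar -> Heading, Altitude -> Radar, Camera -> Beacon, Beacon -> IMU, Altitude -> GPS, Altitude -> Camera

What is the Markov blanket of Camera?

{Altitude, Beacon, Heading, IMU, Pose, Radar, Sonar, WheelEnc}

Recall MB(v) = parents ∪ children ∪ spouses, where spouses are the other parents of v's children.
Pa(Camera) = {Altitude}.
Children of Camera: Beacon, Heading, IMU, Pose, WheelEnc.
Parents of each child, excluding Camera:
  Beacon has no other parent.
  WheelEnc: no additional parents.
  parents(Pose) \ {Camera} = {Radar, WheelEnc}.
  parents(IMU) \ {Camera} = {Altitude, Beacon}.
  parents(Heading) \ {Camera} = {Altitude, Beacon, Sonar}.
MB(Camera) = {Altitude, Beacon, Heading, IMU, Pose, Radar, Sonar, WheelEnc}.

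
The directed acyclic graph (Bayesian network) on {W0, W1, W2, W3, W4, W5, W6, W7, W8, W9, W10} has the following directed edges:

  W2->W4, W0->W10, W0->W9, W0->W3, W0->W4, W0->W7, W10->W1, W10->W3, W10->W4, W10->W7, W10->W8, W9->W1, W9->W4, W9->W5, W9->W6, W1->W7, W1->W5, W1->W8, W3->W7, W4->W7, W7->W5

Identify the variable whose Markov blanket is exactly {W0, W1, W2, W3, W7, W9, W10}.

The target node must have every member of {W0, W1, W2, W3, W7, W9, W10} as a parent, child, or co-parent, and no others.
Parents of W4: W0, W2, W9, W10; children: W7; co-parents: W0, W1, W3, W10.
These exactly cover the given set, so the node is W4.

W4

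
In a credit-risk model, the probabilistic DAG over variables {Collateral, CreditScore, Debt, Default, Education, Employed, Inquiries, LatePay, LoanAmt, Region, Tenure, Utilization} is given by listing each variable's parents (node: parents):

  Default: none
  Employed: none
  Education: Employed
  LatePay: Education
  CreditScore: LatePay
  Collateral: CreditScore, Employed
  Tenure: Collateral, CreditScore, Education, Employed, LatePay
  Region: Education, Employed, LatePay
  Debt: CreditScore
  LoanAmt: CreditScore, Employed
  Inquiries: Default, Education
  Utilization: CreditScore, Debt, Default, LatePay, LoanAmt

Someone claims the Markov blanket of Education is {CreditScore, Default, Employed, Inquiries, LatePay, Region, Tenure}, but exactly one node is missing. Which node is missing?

Collateral

Children of Education: Inquiries, LatePay, Region, Tenure.
Parents of Education: Employed.
Co-parents of Education (other parents of its children):
  LatePay: —
  Tenure: Collateral, CreditScore, Employed, LatePay
  Region: Employed, LatePay
  Inquiries: Default
MB(Education) = {Collateral, CreditScore, Default, Employed, Inquiries, LatePay, Region, Tenure}.
Comparing with the claimed set, Collateral is missing.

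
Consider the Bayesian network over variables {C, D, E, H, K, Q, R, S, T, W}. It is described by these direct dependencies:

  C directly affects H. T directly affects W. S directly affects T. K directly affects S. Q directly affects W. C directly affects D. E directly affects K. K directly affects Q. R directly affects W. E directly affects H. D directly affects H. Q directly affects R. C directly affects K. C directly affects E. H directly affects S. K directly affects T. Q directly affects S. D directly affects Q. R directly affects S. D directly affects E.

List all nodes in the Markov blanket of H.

By definition, MB(H) is built from H's parents, H's children, and the co-parents of H.
Pa(H) = {C, D, E}.
H has child S.
For each child, the remaining parents (spouses of H):
  S: K, Q, R
So the Markov blanket of H is {C, D, E, K, Q, R, S}.

{C, D, E, K, Q, R, S}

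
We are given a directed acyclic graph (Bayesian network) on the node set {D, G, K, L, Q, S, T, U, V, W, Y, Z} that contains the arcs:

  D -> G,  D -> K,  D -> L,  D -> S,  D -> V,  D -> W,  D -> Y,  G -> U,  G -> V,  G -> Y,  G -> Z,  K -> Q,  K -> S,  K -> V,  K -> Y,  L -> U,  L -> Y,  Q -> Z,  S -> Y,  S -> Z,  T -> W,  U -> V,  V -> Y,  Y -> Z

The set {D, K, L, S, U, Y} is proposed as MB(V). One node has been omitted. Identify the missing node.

Pa(V) = {D, G, K, U}.
Children of V: Y.
Co-parents of V (other parents of its children):
  Y: D, G, K, L, S
MB(V) = {D, G, K, L, S, U, Y}.
Comparing with the claimed set, G is missing.

G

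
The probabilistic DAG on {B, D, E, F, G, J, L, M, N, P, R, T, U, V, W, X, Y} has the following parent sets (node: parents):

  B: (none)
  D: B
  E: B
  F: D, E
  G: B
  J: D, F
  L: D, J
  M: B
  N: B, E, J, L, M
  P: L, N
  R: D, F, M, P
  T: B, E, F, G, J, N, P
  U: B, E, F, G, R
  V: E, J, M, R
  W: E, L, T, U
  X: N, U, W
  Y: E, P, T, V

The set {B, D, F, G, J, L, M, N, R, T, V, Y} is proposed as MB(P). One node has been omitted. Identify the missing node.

P has parents L, N.
Children of P: R, T, Y.
Other parents of P's children:
  R: D, F, M
  T: B, E, F, G, J, N
  Y: E, T, V
MB(P) = {B, D, E, F, G, J, L, M, N, R, T, V, Y}.
Comparing with the claimed set, E is missing.

E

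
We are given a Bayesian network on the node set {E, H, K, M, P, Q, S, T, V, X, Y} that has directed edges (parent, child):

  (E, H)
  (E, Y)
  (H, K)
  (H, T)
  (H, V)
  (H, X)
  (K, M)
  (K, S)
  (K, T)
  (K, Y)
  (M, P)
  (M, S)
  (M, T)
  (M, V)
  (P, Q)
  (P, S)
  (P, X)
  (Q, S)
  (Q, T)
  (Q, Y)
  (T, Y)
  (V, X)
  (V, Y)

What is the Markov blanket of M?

The Markov blanket of a node is its parents, its children, and the other parents of its children.
M's parents: K.
Ch(M) = {P, S, T, V}.
For each child, the remaining parents (spouses of M):
  P: no additional parents.
  S also has parents K, P, Q.
  parents(T) \ {M} = {H, K, Q}.
  V's other parent is H.
MB(M) = {H, K, P, Q, S, T, V}.

{H, K, P, Q, S, T, V}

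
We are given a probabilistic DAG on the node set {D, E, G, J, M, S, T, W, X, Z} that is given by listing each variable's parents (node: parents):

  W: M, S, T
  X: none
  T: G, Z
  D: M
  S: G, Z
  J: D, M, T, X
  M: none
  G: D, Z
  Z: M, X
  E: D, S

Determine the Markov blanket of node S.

{D, E, G, M, T, W, Z}

S's parents: G, Z.
S's children: E, W.
Other parents of S's children:
  E: D
  W: M, T
So the Markov blanket of S is {D, E, G, M, T, W, Z}.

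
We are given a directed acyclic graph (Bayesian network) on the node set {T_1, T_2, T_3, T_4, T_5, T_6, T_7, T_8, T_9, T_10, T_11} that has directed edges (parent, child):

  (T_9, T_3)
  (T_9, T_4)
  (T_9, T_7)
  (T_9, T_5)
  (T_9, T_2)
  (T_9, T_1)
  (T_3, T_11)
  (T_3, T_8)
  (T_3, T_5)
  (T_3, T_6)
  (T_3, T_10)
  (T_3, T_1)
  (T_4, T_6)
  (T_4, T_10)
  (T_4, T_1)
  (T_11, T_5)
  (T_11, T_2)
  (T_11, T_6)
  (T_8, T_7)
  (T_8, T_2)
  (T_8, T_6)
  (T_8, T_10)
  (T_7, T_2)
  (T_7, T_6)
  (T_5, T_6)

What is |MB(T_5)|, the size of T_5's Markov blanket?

Parents of T_5: T_3, T_9, T_11.
T_5 has child T_6.
For each child, the remaining parents (spouses of T_5):
  T_6 also has parents T_3, T_4, T_7, T_8, T_11.
MB(T_5) = {T_3, T_4, T_6, T_7, T_8, T_9, T_11}, which has 7 nodes.

7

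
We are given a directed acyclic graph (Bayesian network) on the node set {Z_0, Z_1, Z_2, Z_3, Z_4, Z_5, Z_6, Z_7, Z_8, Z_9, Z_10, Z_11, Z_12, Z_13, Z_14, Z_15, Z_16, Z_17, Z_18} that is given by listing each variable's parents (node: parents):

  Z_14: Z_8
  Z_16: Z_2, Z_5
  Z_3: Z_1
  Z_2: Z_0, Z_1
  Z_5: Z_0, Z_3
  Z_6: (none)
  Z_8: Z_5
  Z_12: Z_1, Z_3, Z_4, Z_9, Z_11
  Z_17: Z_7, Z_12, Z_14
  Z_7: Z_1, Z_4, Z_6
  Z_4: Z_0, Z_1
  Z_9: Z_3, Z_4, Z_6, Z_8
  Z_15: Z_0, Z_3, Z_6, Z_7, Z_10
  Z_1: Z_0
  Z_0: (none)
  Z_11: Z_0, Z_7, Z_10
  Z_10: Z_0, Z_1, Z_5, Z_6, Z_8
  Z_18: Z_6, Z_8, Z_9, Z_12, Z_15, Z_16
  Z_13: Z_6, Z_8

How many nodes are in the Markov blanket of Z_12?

Z_12's parents: Z_1, Z_3, Z_4, Z_9, Z_11.
Children of Z_12: Z_17, Z_18.
Other parents of Z_12's children:
  Z_17 also has parents Z_7, Z_14.
  Z_18 also has parents Z_6, Z_8, Z_9, Z_15, Z_16.
MB(Z_12) = {Z_1, Z_3, Z_4, Z_6, Z_7, Z_8, Z_9, Z_11, Z_14, Z_15, Z_16, Z_17, Z_18}, which has 13 nodes.

13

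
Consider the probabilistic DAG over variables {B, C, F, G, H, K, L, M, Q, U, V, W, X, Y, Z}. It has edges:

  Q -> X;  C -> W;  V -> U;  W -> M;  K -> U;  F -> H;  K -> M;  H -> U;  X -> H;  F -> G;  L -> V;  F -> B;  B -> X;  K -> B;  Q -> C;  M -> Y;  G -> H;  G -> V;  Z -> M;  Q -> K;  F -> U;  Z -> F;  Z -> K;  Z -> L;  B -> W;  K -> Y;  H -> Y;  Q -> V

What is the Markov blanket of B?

{C, F, K, Q, W, X}

B has parents F, K.
B's children: W, X.
Other parents of B's children:
  X: Q
  W: C
Union: {F, K} ∪ {W, X} ∪ {C, Q} = {C, F, K, Q, W, X}.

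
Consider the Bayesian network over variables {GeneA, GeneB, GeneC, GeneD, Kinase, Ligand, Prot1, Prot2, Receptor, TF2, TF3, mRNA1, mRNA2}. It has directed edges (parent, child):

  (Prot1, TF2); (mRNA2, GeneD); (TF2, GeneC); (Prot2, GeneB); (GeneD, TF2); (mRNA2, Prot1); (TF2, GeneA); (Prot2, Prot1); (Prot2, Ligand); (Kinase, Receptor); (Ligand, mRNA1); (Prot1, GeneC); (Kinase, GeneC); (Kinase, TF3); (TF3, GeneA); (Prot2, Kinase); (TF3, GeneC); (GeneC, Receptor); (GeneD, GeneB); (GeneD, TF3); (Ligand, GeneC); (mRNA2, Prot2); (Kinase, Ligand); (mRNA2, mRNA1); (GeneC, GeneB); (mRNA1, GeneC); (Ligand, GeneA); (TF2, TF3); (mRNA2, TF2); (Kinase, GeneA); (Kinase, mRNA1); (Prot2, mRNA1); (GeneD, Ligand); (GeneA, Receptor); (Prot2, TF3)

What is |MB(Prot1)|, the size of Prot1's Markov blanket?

9

A node's Markov blanket = Pa ∪ Ch ∪ (parents of Ch other than the node itself).
Parents of Prot1: Prot2, mRNA2.
Prot1's children: GeneC, TF2.
Parents of each child, excluding Prot1:
  TF2: GeneD, mRNA2
  GeneC: Kinase, Ligand, TF2, TF3, mRNA1
MB(Prot1) = {GeneC, GeneD, Kinase, Ligand, Prot2, TF2, TF3, mRNA1, mRNA2}, which has 9 nodes.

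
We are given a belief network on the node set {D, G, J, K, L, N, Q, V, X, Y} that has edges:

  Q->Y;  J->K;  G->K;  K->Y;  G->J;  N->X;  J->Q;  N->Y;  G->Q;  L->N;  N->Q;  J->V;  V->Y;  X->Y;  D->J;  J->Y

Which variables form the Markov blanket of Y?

{J, K, N, Q, V, X}

By definition, MB(Y) is built from Y's parents, Y's children, and the co-parents of Y.
Children of Y: none.
Y's parents: J, K, N, Q, V, X.
With no children, Y has no spouses; the co-parent set is empty.
So the Markov blanket of Y is {J, K, N, Q, V, X}.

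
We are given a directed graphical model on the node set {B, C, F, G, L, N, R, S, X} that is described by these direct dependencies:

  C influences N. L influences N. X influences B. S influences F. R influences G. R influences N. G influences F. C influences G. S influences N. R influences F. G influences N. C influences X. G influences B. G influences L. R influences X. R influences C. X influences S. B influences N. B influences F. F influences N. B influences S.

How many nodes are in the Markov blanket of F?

By definition, MB(F) is built from F's parents, F's children, and the co-parents of F.
F's parents: B, G, R, S.
F has child N.
For each child, the remaining parents (spouses of F):
  N also has parents B, C, G, L, R, S.
MB(F) = {B, C, G, L, N, R, S}, which has 7 nodes.

7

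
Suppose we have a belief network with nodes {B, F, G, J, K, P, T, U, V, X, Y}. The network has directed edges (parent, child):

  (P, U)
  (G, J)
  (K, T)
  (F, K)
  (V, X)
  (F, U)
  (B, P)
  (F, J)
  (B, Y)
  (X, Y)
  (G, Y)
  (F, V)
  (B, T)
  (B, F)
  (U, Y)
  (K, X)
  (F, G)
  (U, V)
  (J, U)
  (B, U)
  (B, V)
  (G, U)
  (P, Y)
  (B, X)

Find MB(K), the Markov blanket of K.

A node's Markov blanket = Pa ∪ Ch ∪ (parents of Ch other than the node itself).
Parents of K: F.
Children of K: T, X.
Parents of each child, excluding K:
  T also has parent B.
  X's other parents are B, V.
Taking the union gives {B, F, T, V, X}.

{B, F, T, V, X}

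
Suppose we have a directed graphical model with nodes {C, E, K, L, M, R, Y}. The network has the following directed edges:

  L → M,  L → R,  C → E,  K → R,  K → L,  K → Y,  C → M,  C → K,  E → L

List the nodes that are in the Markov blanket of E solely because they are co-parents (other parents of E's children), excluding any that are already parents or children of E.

{K}

Children of E: L.
  L: K
Excluding nodes already adjacent to E (C, L), the co-parent-only contribution is {K}.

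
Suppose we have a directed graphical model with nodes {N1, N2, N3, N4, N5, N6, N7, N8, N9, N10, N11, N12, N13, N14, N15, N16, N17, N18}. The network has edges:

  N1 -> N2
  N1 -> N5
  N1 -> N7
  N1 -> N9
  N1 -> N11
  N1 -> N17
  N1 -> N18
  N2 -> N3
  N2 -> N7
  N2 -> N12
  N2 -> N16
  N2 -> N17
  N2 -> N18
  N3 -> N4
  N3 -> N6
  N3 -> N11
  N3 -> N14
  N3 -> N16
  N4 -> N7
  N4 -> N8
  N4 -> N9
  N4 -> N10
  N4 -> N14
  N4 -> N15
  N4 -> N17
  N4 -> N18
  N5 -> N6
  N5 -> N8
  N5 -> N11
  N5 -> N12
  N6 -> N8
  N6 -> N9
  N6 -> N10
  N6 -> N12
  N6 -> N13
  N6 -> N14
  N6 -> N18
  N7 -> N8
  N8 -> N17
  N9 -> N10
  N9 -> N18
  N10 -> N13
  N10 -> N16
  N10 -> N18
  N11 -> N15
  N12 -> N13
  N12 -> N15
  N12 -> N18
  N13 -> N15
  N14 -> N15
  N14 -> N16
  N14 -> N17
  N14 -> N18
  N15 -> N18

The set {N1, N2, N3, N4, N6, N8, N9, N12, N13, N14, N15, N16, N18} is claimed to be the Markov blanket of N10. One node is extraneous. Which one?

By definition, MB(N10) is built from N10's parents, N10's children, and the co-parents of N10.
N10's parents: N4, N6, N9.
N10's children: N13, N16, N18.
For each child, the remaining parents (spouses of N10):
  N13: N6, N12
  N16: N2, N3, N14
  N18: N1, N2, N4, N6, N9, N12, N14, N15
MB(N10) = {N1, N2, N3, N4, N6, N9, N12, N13, N14, N15, N16, N18}.
N8 is neither a parent, child, nor co-parent of N10, so it does not belong.

N8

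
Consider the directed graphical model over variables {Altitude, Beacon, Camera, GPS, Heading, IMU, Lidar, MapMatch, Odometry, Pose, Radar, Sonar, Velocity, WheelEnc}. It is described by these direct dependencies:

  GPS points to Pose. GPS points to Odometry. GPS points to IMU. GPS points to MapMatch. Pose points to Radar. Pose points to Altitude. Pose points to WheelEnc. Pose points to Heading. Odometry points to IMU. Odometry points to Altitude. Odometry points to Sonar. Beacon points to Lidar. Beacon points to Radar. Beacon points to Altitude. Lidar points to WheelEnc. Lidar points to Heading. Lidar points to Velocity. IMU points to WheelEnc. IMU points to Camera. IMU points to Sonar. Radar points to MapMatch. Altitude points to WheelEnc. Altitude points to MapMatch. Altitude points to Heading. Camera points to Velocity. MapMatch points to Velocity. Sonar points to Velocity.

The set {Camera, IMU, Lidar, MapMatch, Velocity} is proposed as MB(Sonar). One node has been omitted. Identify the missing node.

Odometry

Recall MB(v) = parents ∪ children ∪ spouses, where spouses are the other parents of v's children.
Sonar has parents IMU, Odometry.
Sonar has child Velocity.
For each child, the remaining parents (spouses of Sonar):
  parents(Velocity) \ {Sonar} = {Camera, Lidar, MapMatch}.
MB(Sonar) = {Camera, IMU, Lidar, MapMatch, Odometry, Velocity}.
Comparing with the claimed set, Odometry is missing.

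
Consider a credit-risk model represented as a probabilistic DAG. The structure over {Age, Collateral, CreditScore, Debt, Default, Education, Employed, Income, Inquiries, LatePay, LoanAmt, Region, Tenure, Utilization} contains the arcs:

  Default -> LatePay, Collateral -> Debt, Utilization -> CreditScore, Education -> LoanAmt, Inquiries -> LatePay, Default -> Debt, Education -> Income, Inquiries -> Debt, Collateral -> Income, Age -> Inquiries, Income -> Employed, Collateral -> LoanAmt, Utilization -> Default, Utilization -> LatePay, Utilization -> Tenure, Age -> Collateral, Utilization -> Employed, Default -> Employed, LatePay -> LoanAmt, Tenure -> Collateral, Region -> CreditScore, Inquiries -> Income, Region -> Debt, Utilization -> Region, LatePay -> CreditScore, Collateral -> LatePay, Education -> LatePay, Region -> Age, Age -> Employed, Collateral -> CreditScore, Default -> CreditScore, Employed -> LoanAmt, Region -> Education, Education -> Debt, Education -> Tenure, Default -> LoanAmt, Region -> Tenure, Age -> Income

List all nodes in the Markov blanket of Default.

{Age, Collateral, CreditScore, Debt, Education, Employed, Income, Inquiries, LatePay, LoanAmt, Region, Utilization}

Default has children CreditScore, Debt, Employed, LatePay, LoanAmt.
Default's parents: Utilization.
Other parents of Default's children:
  Debt: Collateral, Education, Inquiries, Region
  Employed: Age, Income, Utilization
  LatePay: Collateral, Education, Inquiries, Utilization
  CreditScore: Collateral, LatePay, Region, Utilization
  LoanAmt: Collateral, Education, Employed, LatePay
Union: {Utilization} ∪ {CreditScore, Debt, Employed, LatePay, LoanAmt} ∪ {Age, Collateral, Education, Employed, Income, Inquiries, LatePay, Region, Utilization} = {Age, Collateral, CreditScore, Debt, Education, Employed, Income, Inquiries, LatePay, LoanAmt, Region, Utilization}.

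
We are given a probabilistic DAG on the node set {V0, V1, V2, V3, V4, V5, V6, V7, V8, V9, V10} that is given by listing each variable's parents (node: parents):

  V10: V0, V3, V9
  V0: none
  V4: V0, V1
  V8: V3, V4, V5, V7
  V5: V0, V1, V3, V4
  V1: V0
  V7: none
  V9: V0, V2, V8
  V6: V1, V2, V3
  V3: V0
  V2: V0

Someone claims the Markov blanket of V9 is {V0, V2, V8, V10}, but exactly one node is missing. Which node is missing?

Pa(V9) = {V0, V2, V8}.
V9 has child V10.
Co-parents of V9 (other parents of its children):
  parents(V10) \ {V9} = {V0, V3}.
MB(V9) = {V0, V2, V3, V8, V10}.
Comparing with the claimed set, V3 is missing.

V3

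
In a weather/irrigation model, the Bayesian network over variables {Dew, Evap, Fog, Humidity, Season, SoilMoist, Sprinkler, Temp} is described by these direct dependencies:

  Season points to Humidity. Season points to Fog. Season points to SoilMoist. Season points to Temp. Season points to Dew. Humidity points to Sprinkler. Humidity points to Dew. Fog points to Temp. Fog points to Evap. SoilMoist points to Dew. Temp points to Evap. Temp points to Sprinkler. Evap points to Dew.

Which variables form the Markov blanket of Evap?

{Dew, Fog, Humidity, Season, SoilMoist, Temp}

A node's Markov blanket = Pa ∪ Ch ∪ (parents of Ch other than the node itself).
Evap has parents Fog, Temp.
Ch(Evap) = {Dew}.
For each child, the remaining parents (spouses of Evap):
  Dew: Humidity, Season, SoilMoist
So the Markov blanket of Evap is {Dew, Fog, Humidity, Season, SoilMoist, Temp}.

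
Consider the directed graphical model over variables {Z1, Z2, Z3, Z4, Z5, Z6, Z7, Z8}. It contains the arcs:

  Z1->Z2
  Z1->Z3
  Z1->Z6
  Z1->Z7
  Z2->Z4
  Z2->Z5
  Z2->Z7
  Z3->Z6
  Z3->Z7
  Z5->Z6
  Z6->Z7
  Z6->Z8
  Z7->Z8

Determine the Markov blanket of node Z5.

{Z1, Z2, Z3, Z6}

Pa(Z5) = {Z2}.
Z5's children: Z6.
Co-parents of Z5 (other parents of its children):
  Z6: Z1, Z3
Taking the union gives {Z1, Z2, Z3, Z6}.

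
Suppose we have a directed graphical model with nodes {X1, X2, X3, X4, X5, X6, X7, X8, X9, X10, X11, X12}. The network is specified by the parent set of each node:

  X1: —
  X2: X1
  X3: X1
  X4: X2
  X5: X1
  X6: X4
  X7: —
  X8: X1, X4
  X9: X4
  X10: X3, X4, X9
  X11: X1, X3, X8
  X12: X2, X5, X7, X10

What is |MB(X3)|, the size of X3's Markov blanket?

X3 has parent X1.
X3 has children X10, X11.
Parents of each child, excluding X3:
  X10 also has parents X4, X9.
  parents(X11) \ {X3} = {X1, X8}.
MB(X3) = {X1, X4, X8, X9, X10, X11}, which has 6 nodes.

6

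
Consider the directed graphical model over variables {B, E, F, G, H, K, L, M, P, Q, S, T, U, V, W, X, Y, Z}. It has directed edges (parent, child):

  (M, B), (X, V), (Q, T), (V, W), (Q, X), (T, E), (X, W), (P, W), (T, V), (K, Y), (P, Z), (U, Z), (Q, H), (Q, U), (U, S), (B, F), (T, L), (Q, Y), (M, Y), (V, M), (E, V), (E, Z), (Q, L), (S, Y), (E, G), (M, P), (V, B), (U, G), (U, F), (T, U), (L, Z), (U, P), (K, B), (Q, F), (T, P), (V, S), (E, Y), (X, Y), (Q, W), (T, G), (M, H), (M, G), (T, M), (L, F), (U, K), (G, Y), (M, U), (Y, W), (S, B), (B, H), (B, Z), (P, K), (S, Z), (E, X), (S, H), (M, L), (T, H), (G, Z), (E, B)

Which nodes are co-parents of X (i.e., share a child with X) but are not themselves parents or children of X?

Children of X: V, W, Y.
  parents(V) \ {X} = {E, T}.
  parents(Y) \ {X} = {E, G, K, M, Q, S}.
  W also has parents P, Q, V, Y.
Excluding nodes already adjacent to X (E, Q, V, W, Y), the co-parent-only contribution is {G, K, M, P, S, T}.

{G, K, M, P, S, T}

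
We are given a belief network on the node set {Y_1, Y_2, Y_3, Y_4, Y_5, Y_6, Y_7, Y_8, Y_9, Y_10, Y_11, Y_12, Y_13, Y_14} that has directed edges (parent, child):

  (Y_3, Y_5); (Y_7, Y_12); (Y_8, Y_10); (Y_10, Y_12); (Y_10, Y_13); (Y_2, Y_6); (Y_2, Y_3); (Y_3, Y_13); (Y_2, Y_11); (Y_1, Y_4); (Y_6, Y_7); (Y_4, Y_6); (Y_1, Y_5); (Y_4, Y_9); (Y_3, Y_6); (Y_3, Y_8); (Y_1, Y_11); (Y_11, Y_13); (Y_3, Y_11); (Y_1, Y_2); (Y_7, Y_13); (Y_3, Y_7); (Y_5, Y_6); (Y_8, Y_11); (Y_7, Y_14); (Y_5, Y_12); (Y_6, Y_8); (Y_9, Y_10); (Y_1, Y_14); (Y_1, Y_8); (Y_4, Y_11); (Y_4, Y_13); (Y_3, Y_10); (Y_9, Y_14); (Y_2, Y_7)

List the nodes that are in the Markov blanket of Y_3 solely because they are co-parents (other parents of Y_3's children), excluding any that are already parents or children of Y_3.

Children of Y_3: Y_5, Y_6, Y_7, Y_8, Y_10, Y_11, Y_13.
  Y_5's other parent is Y_1.
  Y_6 also has parents Y_2, Y_4, Y_5.
  Y_7's other parents are Y_2, Y_6.
  Y_8 also has parents Y_1, Y_6.
  Y_10's other parents are Y_8, Y_9.
  parents(Y_11) \ {Y_3} = {Y_1, Y_2, Y_4, Y_8}.
  Y_13 also has parents Y_4, Y_7, Y_10, Y_11.
Excluding nodes already adjacent to Y_3 (Y_2, Y_5, Y_6, Y_7, Y_8, Y_10, Y_11, Y_13), the co-parent-only contribution is {Y_1, Y_4, Y_9}.

{Y_1, Y_4, Y_9}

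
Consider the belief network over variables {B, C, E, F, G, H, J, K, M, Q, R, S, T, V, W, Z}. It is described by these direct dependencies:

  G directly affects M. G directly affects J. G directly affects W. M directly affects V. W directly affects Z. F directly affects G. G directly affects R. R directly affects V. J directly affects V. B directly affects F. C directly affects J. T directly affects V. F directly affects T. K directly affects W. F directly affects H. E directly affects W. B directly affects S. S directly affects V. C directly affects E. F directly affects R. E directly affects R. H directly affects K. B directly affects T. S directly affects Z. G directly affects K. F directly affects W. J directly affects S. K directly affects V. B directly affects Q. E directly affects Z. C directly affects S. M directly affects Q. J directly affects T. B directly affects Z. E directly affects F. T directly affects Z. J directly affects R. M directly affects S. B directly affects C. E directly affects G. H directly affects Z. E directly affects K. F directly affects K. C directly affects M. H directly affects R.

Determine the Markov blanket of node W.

{B, E, F, G, H, K, S, T, Z}

W has parents E, F, G, K.
W's children: Z.
Parents of each child, excluding W:
  Z: B, E, H, S, T
MB(W) = {B, E, F, G, H, K, S, T, Z}.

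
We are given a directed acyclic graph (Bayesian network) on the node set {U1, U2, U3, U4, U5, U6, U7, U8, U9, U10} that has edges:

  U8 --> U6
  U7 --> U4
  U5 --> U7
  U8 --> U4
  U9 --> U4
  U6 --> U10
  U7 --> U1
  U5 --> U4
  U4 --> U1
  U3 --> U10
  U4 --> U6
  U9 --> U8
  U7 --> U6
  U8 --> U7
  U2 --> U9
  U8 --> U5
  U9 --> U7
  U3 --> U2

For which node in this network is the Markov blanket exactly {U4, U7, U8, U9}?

U5

The target node must have every member of {U4, U7, U8, U9} as a parent, child, or co-parent, and no others.
Parents of U5: U8; children: U4, U7; co-parents: U7, U8, U9.
These exactly cover the given set, so the node is U5.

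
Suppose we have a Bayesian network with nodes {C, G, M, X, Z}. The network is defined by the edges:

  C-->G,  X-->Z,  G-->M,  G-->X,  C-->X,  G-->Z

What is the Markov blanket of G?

{C, M, X, Z}

Pa(G) = {C}.
G has children M, X, Z.
Co-parents of G (other parents of its children):
  M: —
  X: C
  Z: X
Taking the union gives {C, M, X, Z}.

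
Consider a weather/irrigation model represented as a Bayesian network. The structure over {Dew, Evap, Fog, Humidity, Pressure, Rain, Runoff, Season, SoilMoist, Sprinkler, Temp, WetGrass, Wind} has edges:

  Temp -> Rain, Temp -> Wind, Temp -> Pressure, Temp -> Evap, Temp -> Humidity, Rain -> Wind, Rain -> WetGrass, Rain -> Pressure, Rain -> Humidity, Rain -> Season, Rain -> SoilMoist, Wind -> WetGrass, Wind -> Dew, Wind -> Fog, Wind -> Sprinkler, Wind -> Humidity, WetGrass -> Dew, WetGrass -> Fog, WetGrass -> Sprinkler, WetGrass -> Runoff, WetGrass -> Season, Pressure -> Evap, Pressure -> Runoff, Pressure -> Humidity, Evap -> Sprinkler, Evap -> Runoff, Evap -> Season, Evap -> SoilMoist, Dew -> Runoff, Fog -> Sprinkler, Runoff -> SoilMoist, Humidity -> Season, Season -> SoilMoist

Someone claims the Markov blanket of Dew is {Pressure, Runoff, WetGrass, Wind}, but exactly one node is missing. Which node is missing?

Evap

Dew's parents: WetGrass, Wind.
Ch(Dew) = {Runoff}.
Parents of each child, excluding Dew:
  Runoff's other parents are Evap, Pressure, WetGrass.
MB(Dew) = {Evap, Pressure, Runoff, WetGrass, Wind}.
Comparing with the claimed set, Evap is missing.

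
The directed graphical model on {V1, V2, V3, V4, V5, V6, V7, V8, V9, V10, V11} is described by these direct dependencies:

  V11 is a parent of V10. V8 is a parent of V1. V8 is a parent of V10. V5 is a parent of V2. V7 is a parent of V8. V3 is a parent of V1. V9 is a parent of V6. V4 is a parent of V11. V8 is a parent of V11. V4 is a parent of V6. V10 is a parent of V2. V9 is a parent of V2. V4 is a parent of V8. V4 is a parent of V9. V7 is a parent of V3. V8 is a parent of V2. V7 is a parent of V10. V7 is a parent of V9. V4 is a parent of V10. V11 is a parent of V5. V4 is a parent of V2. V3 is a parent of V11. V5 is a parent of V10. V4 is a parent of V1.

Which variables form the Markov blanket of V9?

{V2, V4, V5, V6, V7, V8, V10}

The Markov blanket of a node is its parents, its children, and the other parents of its children.
Parents of V9: V4, V7.
Ch(V9) = {V2, V6}.
Co-parents of V9 (other parents of its children):
  V6 also has parent V4.
  parents(V2) \ {V9} = {V4, V5, V8, V10}.
Taking the union gives {V2, V4, V5, V6, V7, V8, V10}.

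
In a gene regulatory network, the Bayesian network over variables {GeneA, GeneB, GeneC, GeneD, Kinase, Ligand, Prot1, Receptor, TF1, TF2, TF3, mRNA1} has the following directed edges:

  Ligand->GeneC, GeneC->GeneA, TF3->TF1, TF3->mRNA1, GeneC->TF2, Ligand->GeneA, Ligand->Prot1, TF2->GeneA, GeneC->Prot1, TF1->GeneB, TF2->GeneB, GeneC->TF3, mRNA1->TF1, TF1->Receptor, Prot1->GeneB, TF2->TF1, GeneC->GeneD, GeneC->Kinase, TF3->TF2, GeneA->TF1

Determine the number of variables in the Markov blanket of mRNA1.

4

mRNA1's children: TF1.
mRNA1 has parent TF3.
Other parents of mRNA1's children:
  TF1 also has parents GeneA, TF2, TF3.
MB(mRNA1) = {GeneA, TF1, TF2, TF3}, which has 4 nodes.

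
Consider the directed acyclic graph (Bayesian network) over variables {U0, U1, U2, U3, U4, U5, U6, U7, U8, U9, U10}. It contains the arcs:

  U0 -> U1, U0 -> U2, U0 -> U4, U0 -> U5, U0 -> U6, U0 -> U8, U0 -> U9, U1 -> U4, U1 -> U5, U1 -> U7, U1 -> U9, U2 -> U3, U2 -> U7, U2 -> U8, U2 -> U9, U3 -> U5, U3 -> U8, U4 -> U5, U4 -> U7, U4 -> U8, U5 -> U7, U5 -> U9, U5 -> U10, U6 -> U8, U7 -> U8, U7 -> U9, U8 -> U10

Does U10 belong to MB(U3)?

A node's Markov blanket = Pa ∪ Ch ∪ (parents of Ch other than the node itself).
U3 has parent U2.
U3 has children U5, U8.
Co-parents of U3 (other parents of its children):
  U5: U0, U1, U4
  U8: U0, U2, U4, U6, U7
MB(U3) = {U0, U1, U2, U4, U5, U6, U7, U8}; U10 is not in this set.

No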